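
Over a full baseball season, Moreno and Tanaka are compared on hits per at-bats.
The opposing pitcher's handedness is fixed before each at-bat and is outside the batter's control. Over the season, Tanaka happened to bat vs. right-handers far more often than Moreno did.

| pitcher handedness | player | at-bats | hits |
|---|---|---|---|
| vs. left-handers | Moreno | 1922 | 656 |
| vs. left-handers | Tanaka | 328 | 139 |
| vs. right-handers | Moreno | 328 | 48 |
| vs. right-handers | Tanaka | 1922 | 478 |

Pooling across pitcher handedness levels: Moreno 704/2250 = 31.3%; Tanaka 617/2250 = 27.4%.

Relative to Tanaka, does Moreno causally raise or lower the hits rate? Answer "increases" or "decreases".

decreases

Within every pitcher handedness level Tanaka has the higher rate, yet pooled Moreno does — Simpson's reversal.
Pitcher handedness differs across players for reasons unrelated to any effect of the player itself, and it separately predicts the outcome — a classic confounder. We must compare within pitcher handedness levels.
Within each level — vs. left-handers: 34.1% vs 42.4%; vs. right-handers: 14.6% vs 24.9% — Tanaka is higher every time.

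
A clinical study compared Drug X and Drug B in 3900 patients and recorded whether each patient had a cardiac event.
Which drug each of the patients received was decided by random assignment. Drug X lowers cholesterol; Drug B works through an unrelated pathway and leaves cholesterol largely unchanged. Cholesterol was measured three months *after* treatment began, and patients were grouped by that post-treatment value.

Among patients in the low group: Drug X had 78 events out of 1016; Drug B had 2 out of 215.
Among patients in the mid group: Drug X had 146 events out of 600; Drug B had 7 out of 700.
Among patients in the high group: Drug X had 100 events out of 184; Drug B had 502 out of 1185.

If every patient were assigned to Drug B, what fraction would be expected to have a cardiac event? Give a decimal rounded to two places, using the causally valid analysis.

Cholesterol here is a post-treatment variable shaped by the drug; conditioning on it would introduce bias rather than remove it. The overall comparison is the causal one.
So P(outcome | do(Drug B)) is just the pooled rate for Drug B: 511/2100 = 0.243.

0.24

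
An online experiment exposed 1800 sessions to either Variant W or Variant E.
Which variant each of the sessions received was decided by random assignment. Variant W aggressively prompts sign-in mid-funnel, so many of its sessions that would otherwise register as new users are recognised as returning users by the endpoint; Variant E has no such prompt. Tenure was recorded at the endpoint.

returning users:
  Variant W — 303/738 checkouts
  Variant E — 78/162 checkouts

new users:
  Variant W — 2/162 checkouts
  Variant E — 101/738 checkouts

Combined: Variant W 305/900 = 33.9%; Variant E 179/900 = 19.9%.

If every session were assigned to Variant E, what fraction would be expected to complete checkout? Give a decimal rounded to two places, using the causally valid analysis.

0.20

Within every user tenure level Variant E has the higher rate, yet pooled Variant W does — Simpson's reversal.
Stratifying would compare variants among sessions the variants themselves sorted into user tenure groups — a form of selection on an intermediate. The unconditioned pooled rates give the total causal effect.
So P(outcome | do(Variant E)) is just the pooled rate for Variant E: 179/900 = 0.199.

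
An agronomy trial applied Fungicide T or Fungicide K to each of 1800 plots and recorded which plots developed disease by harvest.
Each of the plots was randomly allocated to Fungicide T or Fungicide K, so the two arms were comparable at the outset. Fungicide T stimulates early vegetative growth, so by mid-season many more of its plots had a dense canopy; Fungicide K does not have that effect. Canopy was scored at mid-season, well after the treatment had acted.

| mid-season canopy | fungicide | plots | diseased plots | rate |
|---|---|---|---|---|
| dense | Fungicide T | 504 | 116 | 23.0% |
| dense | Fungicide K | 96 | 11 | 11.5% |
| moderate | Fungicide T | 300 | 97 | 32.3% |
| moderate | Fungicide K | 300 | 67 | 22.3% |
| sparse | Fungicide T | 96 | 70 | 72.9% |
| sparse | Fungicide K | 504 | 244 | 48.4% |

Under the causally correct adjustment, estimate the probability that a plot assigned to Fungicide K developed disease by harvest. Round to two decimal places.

Fungicide K is lower inside every mid-season canopy stratum but Fungicide T is lower in aggregate. Whether to stratify depends on how mid-season canopy relates to the fungicide.
Mid-season canopy is downstream of the fungicide. One should not condition on a consequence of treatment, so the overall rates are the right comparison.
So P(outcome | do(Fungicide K)) is just the pooled rate for Fungicide K: 322/900 = 0.358.

0.36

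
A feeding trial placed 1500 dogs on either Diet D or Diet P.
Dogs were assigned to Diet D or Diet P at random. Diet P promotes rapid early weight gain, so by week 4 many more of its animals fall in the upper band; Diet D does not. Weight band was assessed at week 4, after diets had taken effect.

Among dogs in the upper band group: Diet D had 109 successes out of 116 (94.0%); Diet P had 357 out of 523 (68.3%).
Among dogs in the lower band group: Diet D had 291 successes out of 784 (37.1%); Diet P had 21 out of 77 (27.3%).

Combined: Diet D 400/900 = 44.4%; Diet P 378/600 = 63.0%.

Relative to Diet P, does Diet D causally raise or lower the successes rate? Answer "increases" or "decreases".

decreases

Week-4 weight band here is a post-treatment variable shaped by the diet; conditioning on it would introduce bias rather than remove it. The overall comparison is the causal one.
Pooled: Diet D 44.4% vs Diet P 63.0%; Diet P is higher overall.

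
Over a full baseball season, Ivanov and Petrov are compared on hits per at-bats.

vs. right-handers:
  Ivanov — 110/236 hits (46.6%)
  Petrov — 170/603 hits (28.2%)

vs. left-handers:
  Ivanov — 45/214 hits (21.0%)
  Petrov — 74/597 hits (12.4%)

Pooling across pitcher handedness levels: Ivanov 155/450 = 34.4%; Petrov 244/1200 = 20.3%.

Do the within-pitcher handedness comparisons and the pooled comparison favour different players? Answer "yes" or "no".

Within each pitcher handedness level (vs. right-handers 46.6% vs 28.2%; vs. left-handers 21.0% vs 12.4%), Ivanov has the higher rate every time. Pooled: 34.4% vs 20.3% — Ivanov has the higher rate overall. They agree.

no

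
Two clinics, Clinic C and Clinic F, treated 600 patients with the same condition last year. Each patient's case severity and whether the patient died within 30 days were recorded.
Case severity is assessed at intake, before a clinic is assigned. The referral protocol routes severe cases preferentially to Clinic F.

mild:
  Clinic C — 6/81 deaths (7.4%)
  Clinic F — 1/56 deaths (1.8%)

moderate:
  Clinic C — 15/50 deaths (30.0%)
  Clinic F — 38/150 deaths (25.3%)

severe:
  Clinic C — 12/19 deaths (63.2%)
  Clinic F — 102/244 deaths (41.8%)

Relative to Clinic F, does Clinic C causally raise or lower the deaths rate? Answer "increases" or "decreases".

Case severity satisfies the back-door criterion: it is not a descendant of the clinic, and it blocks the spurious path from clinic to outcome. Adjusting for it (i.e., using the within-case severity rates) gives the causal effect.
Within each level — mild: 7.4% vs 1.8%; moderate: 30.0% vs 25.3%; severe: 63.2% vs 41.8% — Clinic F is lower every time.

increases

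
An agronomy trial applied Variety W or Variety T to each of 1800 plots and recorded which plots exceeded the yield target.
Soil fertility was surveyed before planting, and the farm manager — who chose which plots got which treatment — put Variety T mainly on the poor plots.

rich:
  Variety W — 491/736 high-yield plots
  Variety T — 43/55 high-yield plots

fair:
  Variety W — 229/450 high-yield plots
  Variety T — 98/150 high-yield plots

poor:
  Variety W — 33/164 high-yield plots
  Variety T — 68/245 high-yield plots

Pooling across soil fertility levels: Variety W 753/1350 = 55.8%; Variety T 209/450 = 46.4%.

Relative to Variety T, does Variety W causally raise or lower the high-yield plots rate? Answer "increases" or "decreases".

The stratified and pooled comparisons disagree (Variety T wins within each soil fertility; Variety W wins overall), so the answer turns on the causal role of soil fertility.
The imbalance in soil fertility arose from how plots were allocated, not from anything the variety did; and soil fertility independently affects the outcome. The pooled gap is confounded — condition on soil fertility.
Within each level — rich: 66.7% vs 78.2%; fair: 50.9% vs 65.3%; poor: 20.1% vs 27.8% — Variety T is higher every time.

decreases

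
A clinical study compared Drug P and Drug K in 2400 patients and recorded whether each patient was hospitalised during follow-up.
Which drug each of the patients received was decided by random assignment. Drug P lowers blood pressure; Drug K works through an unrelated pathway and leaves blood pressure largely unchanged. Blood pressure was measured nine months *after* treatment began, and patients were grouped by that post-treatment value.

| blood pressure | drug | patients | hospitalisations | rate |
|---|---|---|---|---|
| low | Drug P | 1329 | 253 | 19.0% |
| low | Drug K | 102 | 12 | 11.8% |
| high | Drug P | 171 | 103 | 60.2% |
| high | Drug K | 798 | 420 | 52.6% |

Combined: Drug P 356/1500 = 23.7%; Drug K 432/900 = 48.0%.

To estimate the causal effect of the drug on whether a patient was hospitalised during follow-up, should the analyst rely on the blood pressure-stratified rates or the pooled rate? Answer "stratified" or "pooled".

Stratifying would compare drugs among patients the drugs themselves sorted into blood pressure groups — a form of selection on an intermediate. The unconditioned pooled rates give the total causal effect.
Pooled: Drug P 23.7% vs Drug K 48.0%; Drug P is lower overall.

pooled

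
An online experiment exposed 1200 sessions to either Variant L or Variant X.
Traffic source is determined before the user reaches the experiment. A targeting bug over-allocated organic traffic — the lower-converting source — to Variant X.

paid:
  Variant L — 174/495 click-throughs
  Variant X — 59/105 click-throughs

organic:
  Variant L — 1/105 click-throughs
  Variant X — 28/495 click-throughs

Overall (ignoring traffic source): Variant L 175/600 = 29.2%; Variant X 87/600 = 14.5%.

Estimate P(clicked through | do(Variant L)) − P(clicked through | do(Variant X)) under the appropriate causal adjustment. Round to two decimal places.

-0.13

The traffic source-specific comparison favours Variant X throughout, but the pooled figures favour Variant L. The question is whether to condition on traffic source.
Traffic source satisfies the back-door criterion: it is not a descendant of the variant, and it blocks the spurious path from variant to outcome. Adjusting for it (i.e., using the within-traffic source rates) gives the causal effect.
Adjusting over the population distribution of traffic source: 0.500·(0.352−0.562) + 0.500·(0.010−0.057) = -0.129.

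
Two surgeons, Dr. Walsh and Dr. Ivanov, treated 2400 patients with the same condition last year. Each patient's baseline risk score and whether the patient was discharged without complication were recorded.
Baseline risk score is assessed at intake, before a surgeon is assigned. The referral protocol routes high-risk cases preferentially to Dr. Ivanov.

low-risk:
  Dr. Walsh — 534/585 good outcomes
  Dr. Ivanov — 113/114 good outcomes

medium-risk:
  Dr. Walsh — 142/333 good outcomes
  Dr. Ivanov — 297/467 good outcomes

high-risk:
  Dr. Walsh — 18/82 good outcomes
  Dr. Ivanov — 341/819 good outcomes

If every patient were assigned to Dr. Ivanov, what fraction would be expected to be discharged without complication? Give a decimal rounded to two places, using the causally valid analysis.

0.66

Baseline risk score satisfies the back-door criterion: it is not a descendant of the surgeon, and it blocks the spurious path from surgeon to outcome. Adjusting for it (i.e., using the within-baseline risk score rates) gives the causal effect.
Standardising Dr. Ivanov to the population baseline risk score mix: 0.291·113/114 + 0.333·297/467 + 0.375·341/819 = 0.657.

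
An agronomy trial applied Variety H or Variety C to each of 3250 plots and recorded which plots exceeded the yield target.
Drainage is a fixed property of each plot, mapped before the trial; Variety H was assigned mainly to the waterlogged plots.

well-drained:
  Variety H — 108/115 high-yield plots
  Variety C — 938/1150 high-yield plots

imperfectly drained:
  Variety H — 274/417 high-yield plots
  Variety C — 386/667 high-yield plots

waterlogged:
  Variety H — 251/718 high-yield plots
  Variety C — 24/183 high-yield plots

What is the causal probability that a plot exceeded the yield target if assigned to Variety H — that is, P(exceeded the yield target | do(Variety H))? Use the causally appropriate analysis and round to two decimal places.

0.68

The stratified and pooled comparisons disagree (Variety H wins within each field drainage; Variety C wins overall), so the answer turns on the causal role of field drainage.
Nothing the variety does changes field drainage; the imbalance is an allocation artefact. With field drainage also predicting the outcome, the pooled figure is confounded, and the within-stratum comparison is the causal one.
Standardising Variety H to the population field drainage mix: 0.389·108/115 + 0.334·274/417 + 0.277·251/718 = 0.682.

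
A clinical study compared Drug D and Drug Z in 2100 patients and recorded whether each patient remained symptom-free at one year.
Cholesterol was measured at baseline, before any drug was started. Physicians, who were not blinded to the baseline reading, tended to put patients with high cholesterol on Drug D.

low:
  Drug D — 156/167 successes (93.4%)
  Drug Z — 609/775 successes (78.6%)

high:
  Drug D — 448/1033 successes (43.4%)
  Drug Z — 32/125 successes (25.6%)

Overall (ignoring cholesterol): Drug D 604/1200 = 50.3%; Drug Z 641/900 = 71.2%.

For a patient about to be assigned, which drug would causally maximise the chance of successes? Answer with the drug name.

The cholesterol-specific comparison favours Drug D throughout, but the pooled figures favour Drug Z. The question is whether to condition on cholesterol.
Cholesterol is set before the drug has any effect — it is not caused by the drug — and it independently drives the outcome. That makes it a confounder, so the causal comparison is within cholesterol levels.
Within each level — low: 93.4% vs 78.6%; high: 43.4% vs 25.6% — Drug D is higher every time.

Drug D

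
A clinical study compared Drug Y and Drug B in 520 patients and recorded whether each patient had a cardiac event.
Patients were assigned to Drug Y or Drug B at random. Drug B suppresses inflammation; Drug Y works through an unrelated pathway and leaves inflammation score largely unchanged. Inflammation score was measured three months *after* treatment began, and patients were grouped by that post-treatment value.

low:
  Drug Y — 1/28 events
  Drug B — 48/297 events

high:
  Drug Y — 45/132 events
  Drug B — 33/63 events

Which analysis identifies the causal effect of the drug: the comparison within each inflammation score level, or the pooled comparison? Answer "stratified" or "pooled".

Inflammation score is downstream of the drug. One should not condition on a consequence of treatment, so the overall rates are the right comparison.
Pooled: Drug Y 28.7% vs Drug B 22.5%; Drug B is lower overall.

pooled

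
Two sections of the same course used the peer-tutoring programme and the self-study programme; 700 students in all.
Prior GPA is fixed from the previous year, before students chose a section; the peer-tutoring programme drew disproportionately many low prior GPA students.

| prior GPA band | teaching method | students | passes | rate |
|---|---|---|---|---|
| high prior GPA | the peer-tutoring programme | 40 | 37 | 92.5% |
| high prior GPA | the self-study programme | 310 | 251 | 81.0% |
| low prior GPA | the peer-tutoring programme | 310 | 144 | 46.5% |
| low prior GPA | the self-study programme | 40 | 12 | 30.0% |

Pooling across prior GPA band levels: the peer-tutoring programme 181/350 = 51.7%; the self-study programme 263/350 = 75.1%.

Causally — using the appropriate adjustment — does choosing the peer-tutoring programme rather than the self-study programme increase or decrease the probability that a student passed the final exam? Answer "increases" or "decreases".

Prior GPA band differs across teaching methods for reasons unrelated to any effect of the teaching method itself, and it separately predicts the outcome — a classic confounder. We must compare within prior GPA band levels.
Within each level — high prior GPA: 92.5% vs 81.0%; low prior GPA: 46.5% vs 30.0% — the peer-tutoring programme is higher every time.

increases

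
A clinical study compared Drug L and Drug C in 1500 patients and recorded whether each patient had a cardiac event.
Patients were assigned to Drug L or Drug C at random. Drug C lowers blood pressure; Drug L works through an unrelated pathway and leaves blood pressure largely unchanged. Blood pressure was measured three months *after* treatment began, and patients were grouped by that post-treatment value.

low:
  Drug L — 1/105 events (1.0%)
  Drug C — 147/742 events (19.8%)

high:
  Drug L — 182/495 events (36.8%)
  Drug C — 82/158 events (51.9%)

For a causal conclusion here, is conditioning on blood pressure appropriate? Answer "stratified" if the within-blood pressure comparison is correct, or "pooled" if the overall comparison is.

The stratified and pooled comparisons disagree (Drug L wins within each blood pressure; Drug C wins overall), so the answer turns on the causal role of blood pressure.
The distribution of blood pressure is itself part of what the drug does — it is an intermediate outcome. Holding it fixed would remove that part of the effect; the total effect is the pooled difference.
Pooled: Drug L 30.5% vs Drug C 25.4%; Drug C is lower overall.

pooled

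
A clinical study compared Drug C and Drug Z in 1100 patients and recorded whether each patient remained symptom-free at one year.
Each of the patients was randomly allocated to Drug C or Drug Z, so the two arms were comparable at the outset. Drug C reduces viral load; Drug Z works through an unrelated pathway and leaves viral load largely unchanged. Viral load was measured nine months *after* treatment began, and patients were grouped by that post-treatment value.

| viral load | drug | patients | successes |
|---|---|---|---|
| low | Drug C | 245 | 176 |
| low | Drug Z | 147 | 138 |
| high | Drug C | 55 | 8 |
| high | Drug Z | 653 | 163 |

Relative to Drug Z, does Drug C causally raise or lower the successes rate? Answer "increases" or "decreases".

Viral load here is a post-treatment variable shaped by the drug; conditioning on it would introduce bias rather than remove it. The overall comparison is the causal one.
Pooled: Drug C 61.3% vs Drug Z 37.6%; Drug C is higher overall.

increases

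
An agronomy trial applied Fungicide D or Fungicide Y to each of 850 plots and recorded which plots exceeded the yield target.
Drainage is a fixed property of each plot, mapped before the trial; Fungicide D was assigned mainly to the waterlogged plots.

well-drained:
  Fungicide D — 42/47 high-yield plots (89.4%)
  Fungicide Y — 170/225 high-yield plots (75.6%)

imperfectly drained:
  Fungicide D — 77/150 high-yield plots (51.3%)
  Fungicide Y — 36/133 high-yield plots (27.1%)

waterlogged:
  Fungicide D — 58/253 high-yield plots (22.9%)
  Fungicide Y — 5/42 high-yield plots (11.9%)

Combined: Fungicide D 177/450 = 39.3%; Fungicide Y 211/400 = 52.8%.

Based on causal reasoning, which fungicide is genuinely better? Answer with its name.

Fungicide D

Within every field drainage level Fungicide D has the higher rate, yet pooled Fungicide Y does — Simpson's reversal.
Field drainage satisfies the back-door criterion: it is not a descendant of the fungicide, and it blocks the spurious path from fungicide to outcome. Adjusting for it (i.e., using the within-field drainage rates) gives the causal effect.
Within each level — well-drained: 89.4% vs 75.6%; imperfectly drained: 51.3% vs 27.1%; waterlogged: 22.9% vs 11.9% — Fungicide D is higher every time.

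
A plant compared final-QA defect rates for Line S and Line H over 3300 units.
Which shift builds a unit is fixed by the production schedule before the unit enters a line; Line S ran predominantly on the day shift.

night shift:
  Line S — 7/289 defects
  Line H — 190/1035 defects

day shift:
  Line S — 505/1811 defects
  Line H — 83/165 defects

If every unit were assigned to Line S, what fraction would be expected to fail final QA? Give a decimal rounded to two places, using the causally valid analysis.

Line S is lower inside every shift stratum but Line H is lower in aggregate. Whether to stratify depends on how shift relates to the line.
Shift differs across lines for reasons unrelated to any effect of the line itself, and it separately predicts the outcome — a classic confounder. We must compare within shift levels.
Standardising Line S to the population shift mix: 0.401·7/289 + 0.599·505/1811 = 0.177.

0.18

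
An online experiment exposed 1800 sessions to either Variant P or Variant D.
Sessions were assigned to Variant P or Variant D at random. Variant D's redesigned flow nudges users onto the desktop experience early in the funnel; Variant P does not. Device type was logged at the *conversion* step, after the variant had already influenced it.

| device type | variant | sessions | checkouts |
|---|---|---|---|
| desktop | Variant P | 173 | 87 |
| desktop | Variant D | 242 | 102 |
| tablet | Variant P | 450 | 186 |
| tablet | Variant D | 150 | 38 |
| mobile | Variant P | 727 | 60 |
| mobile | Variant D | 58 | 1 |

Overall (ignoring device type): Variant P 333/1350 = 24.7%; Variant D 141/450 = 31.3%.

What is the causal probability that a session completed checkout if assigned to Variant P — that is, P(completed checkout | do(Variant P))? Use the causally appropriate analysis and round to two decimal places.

0.25

Because the variant influences device type, device type is a post-treatment mediator, not a confounder. Stratifying on it would bias the estimate; the causal effect is the crude pooled difference.
So P(outcome | do(Variant P)) is just the pooled rate for Variant P: 333/1350 = 0.247.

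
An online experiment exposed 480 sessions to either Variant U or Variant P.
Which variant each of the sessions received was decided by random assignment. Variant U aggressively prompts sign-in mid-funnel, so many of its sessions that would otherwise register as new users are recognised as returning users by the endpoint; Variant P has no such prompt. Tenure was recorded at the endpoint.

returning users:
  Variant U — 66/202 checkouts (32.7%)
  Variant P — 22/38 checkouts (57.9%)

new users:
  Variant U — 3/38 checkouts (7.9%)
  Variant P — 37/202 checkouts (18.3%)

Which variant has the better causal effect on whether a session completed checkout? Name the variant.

Variant U

The user tenure-specific comparison favours Variant P throughout, but the pooled figures favour Variant U. The question is whether to condition on user tenure.
User tenure is downstream of the variant. One should not condition on a consequence of treatment, so the overall rates are the right comparison.
Pooled: Variant U 28.7% vs Variant P 24.6%; Variant U is higher overall.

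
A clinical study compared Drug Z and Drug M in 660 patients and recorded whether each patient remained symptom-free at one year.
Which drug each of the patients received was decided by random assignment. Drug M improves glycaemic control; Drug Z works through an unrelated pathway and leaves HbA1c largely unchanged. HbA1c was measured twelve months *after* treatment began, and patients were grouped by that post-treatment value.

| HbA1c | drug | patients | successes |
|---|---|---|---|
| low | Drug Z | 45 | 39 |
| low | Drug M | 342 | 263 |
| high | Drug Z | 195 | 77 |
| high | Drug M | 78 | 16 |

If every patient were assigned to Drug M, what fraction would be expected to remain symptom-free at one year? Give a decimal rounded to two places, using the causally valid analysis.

HbA1c is recorded after the drug and is itself shifted by it — it sits on the causal path from drug to outcome. Conditioning on a mediator would strip out part of the effect we want; the pooled comparison gives the total causal effect.
So P(outcome | do(Drug M)) is just the pooled rate for Drug M: 279/420 = 0.664.

0.66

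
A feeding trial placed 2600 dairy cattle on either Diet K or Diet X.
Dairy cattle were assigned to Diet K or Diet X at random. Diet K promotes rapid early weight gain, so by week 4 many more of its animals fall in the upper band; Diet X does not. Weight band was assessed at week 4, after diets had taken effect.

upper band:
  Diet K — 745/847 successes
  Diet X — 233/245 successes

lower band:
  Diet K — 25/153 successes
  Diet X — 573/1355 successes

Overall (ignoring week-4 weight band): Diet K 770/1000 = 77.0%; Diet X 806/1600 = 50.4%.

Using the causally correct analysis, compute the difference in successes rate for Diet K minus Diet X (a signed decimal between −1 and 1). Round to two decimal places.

+0.27

Week-4 weight band here is a post-treatment variable shaped by the diet; conditioning on it would introduce bias rather than remove it. The overall comparison is the causal one.
The causal difference is the pooled difference: 0.770 − 0.504 = +0.266.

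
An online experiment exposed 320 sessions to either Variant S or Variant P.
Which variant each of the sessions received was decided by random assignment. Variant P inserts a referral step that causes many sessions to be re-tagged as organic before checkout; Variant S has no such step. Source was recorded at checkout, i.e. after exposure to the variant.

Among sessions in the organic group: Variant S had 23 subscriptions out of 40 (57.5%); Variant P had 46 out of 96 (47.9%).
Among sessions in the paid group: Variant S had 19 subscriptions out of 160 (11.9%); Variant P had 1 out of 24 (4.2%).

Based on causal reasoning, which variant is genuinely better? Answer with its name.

Traffic source here is a post-treatment variable shaped by the variant; conditioning on it would introduce bias rather than remove it. The overall comparison is the causal one.
Pooled: Variant S 21.0% vs Variant P 39.2%; Variant P is higher overall.

Variant P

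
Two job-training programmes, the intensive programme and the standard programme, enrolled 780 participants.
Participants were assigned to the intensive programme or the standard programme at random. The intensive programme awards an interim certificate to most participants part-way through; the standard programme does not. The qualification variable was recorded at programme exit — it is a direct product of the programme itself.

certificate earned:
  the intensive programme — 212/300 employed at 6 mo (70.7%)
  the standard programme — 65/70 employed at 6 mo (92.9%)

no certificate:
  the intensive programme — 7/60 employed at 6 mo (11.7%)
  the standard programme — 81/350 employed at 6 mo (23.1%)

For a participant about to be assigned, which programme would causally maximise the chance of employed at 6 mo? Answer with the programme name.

the intensive programme

the standard programme is higher inside every qualification attained during the programme stratum but the intensive programme is higher in aggregate. Whether to stratify depends on how qualification attained during the programme relates to the programme.
Qualification attained during the programme here is a post-treatment variable shaped by the programme; conditioning on it would introduce bias rather than remove it. The overall comparison is the causal one.
Pooled: the intensive programme 60.8% vs the standard programme 34.8%; the intensive programme is higher overall.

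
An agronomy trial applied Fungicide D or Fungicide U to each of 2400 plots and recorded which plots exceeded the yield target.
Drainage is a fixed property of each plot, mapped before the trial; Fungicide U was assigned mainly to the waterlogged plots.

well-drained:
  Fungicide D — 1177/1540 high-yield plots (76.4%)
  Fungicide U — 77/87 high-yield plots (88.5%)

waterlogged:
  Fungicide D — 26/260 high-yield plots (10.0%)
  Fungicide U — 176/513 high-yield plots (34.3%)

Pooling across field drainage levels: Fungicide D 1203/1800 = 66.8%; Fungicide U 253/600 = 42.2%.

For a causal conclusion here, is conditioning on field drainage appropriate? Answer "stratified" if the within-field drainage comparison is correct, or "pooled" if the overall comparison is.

Since field drainage is a pre-existing factor (not a product of the fungicide) and it affects the outcome on its own, it is a confounder. The stratified rates, not the pooled rate, identify the causal effect.
Within each level — well-drained: 76.4% vs 88.5%; waterlogged: 10.0% vs 34.3% — Fungicide U is higher every time.

stratified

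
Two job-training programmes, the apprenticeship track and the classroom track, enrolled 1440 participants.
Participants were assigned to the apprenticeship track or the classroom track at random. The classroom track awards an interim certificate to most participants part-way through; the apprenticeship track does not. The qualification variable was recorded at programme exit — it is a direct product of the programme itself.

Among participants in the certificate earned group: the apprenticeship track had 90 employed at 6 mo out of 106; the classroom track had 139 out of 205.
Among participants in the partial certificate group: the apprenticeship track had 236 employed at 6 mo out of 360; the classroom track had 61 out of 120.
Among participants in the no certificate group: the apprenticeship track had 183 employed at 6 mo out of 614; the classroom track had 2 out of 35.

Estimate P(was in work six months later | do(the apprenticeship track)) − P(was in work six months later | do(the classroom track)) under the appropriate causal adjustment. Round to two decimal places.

-0.09

The stratified and pooled comparisons disagree (the apprenticeship track wins within each qualification attained during the programme; the classroom track wins overall), so the answer turns on the causal role of qualification attained during the programme.
Qualification attained during the programme here is a post-treatment variable shaped by the programme; conditioning on it would introduce bias rather than remove it. The overall comparison is the causal one.
The causal difference is the pooled difference: 0.471 − 0.561 = -0.090.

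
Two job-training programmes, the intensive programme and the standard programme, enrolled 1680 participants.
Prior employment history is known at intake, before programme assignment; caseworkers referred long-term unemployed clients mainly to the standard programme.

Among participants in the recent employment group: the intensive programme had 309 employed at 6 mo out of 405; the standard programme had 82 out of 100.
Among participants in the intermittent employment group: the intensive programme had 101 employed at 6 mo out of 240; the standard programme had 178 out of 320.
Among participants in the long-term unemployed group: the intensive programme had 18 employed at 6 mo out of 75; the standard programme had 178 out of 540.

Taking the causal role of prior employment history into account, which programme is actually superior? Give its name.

the standard programme is higher inside every prior employment history stratum but the intensive programme is higher in aggregate. Whether to stratify depends on how prior employment history relates to the programme.
Here prior employment history is a common cause — it drives both which programme a case falls under and the outcome. The crude comparison mixes populations; the stratum-specific rates are the causally relevant ones.
Within each level — recent employment: 76.3% vs 82.0%; intermittent employment: 42.1% vs 55.6%; long-term unemployed: 24.0% vs 33.0% — the standard programme is higher every time.

the standard programme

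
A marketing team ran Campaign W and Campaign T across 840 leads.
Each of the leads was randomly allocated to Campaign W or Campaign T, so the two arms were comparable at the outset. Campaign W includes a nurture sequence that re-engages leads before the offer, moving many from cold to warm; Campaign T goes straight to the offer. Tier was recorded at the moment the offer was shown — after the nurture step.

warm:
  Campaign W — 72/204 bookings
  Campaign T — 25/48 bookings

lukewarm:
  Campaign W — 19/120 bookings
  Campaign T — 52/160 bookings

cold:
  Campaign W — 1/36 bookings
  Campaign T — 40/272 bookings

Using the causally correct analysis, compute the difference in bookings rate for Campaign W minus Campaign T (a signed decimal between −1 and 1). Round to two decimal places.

+0.01

The engagement tier-specific comparison favours Campaign T throughout, but the pooled figures favour Campaign W. The question is whether to condition on engagement tier.
Stratifying would compare campaigns among leads the campaigns themselves sorted into engagement tier groups — a form of selection on an intermediate. The unconditioned pooled rates give the total causal effect.
The causal difference is the pooled difference: 0.256 − 0.244 = +0.012.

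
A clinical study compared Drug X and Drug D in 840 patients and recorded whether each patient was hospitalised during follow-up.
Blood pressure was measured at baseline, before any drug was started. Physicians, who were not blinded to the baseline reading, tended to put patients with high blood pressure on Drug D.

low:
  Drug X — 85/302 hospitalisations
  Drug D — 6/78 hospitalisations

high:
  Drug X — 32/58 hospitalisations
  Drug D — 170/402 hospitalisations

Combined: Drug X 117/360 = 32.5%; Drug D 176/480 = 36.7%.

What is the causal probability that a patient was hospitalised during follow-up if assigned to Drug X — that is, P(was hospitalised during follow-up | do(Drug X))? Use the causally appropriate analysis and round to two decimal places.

Blood pressure satisfies the back-door criterion: it is not a descendant of the drug, and it blocks the spurious path from drug to outcome. Adjusting for it (i.e., using the within-blood pressure rates) gives the causal effect.
Standardising Drug X to the population blood pressure mix: 0.452·85/302 + 0.548·32/58 = 0.429.

0.43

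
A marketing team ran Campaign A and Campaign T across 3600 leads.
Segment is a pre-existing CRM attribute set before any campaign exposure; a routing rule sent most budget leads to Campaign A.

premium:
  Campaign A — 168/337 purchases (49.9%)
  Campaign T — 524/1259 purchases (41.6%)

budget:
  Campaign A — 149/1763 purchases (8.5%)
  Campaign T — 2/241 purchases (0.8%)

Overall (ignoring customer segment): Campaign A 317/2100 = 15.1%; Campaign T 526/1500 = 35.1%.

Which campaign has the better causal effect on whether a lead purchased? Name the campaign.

Here customer segment is a common cause — it drives both which campaign a case falls under and the outcome. The crude comparison mixes populations; the stratum-specific rates are the causally relevant ones.
Within each level — premium: 49.9% vs 41.6%; budget: 8.5% vs 0.8% — Campaign A is higher every time.

Campaign A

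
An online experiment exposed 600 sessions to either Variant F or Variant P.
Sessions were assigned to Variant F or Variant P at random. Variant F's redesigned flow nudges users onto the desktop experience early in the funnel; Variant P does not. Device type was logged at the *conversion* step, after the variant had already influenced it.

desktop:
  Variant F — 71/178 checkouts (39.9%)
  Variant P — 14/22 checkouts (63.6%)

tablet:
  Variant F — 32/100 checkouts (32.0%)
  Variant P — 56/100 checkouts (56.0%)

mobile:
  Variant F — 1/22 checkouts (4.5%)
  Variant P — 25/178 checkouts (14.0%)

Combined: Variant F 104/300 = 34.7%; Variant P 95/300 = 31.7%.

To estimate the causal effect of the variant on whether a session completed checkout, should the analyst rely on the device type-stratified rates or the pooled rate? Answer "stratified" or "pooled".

Device type is recorded after the variant and is itself shifted by it — it sits on the causal path from variant to outcome. Conditioning on a mediator would strip out part of the effect we want; the pooled comparison gives the total causal effect.
Pooled: Variant F 34.7% vs Variant P 31.7%; Variant F is higher overall.

pooled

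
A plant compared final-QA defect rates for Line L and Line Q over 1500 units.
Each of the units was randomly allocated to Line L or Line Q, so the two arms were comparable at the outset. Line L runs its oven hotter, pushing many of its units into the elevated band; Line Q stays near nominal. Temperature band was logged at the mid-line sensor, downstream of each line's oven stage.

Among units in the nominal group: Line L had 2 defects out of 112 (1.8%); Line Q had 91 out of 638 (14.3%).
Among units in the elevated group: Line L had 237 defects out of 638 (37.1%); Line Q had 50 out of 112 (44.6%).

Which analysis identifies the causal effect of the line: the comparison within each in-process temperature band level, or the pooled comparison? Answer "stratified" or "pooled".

pooled

The stratified and pooled comparisons disagree (Line L wins within each in-process temperature band; Line Q wins overall), so the answer turns on the causal role of in-process temperature band.
In-process temperature band lies on the pathway line → in-process temperature band → outcome, so adjusting for it blocks the indirect effect. For the total causal effect of line, use the unadjusted pooled rates.
Pooled: Line L 31.9% vs Line Q 18.8%; Line Q is lower overall.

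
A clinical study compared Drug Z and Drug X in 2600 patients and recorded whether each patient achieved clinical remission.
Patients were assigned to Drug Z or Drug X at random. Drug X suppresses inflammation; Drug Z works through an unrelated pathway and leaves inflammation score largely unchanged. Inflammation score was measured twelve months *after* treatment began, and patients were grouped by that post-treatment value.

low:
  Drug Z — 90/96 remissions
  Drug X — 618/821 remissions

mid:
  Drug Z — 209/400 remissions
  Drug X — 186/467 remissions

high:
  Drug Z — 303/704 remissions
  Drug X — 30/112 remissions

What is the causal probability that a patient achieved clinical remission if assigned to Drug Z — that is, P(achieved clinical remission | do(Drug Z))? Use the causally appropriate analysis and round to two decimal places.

0.50

The stratified and pooled comparisons disagree (Drug Z wins within each inflammation score; Drug X wins overall), so the answer turns on the causal role of inflammation score.
Inflammation score here is a post-treatment variable shaped by the drug; conditioning on it would introduce bias rather than remove it. The overall comparison is the causal one.
So P(outcome | do(Drug Z)) is just the pooled rate for Drug Z: 602/1200 = 0.502.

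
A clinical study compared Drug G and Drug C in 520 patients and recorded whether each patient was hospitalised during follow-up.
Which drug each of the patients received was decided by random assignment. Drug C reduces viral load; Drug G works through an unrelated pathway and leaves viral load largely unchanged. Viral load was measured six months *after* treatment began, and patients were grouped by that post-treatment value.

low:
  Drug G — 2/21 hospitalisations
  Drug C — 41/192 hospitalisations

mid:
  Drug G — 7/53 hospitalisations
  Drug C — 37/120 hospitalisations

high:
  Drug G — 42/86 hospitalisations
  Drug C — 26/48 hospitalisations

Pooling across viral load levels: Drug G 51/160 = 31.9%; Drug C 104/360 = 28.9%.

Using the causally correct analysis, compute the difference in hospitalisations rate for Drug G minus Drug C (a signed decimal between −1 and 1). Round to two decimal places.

Drug G is lower inside every viral load stratum but Drug C is lower in aggregate. Whether to stratify depends on how viral load relates to the drug.
Stratifying would compare drugs among patients the drugs themselves sorted into viral load groups — a form of selection on an intermediate. The unconditioned pooled rates give the total causal effect.
The causal difference is the pooled difference: 0.319 − 0.289 = +0.030.

+0.03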